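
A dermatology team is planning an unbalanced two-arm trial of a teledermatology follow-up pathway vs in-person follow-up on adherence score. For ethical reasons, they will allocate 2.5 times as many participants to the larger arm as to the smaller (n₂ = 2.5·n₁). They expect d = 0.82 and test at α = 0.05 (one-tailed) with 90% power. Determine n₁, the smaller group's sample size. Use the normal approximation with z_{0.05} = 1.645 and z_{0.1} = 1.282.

With allocation ratio k = n₂/n₁ = 2.5, Var(x̄₁−x̄₂) = σ²(1/n₁ + 1/(k·n₁)) = σ²·(k+1)/(k·n₁).
So n₁ = (1 + 1/k)·((z_{α} + z_β)/d)² = 1.400 × (2.927/0.82)².
n₁ = 1.400 × 12.74 = 17.8.
Round up: n₁ = 18, giving n₂ = 2.5 × 18 = 45.

n₁ = 18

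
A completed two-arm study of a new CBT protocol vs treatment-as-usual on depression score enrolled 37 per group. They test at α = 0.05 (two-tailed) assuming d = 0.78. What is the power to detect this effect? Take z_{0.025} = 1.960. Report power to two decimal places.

power ≈ 0.92

For two equal groups, power = Φ(d·√(n/2) − z_{α/2}).
d·√(n/2) = 0.78 × √(37/2) = 0.78 × 4.301 = 3.355.
z_β = 3.355 − 1.960 = 1.395.
Power = Φ(1.395) = 0.918.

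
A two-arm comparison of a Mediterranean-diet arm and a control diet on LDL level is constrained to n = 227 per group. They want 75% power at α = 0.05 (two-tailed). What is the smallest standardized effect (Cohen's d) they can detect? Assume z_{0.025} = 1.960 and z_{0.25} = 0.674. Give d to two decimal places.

For two independent groups of n = 227 each: d_min = (z_{α/2} + z_β)·√(2/n).
z-sum = 1.960 + 0.674 = 2.634.
d_min = 2.634 × √(2/227) = 2.634 × 0.0939 = 0.247.

d_min ≈ 0.25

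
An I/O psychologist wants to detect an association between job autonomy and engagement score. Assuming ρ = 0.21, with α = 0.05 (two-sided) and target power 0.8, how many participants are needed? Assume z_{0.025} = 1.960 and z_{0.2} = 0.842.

Fisher's z: C = ½·ln((1+r)/(1−r)) = ½·ln(1.5316) = 0.2132.
n = ((z_{α/2} + z_β)/C)² + 3.
(1.960 + 0.842) / 0.2132 = 2.802 / 0.2132 = 13.143.
n = 13.143² + 3 = 172.73 + 3 = 175.7.
Round up.

n = 176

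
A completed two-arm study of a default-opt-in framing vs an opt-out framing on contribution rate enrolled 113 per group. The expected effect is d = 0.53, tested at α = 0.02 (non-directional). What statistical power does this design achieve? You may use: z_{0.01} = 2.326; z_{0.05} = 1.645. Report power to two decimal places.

For two equal groups, power = Φ(d·√(n/2) − z_{α/2}).
d·√(n/2) = 0.53 × √(113/2) = 0.53 × 7.517 = 3.984.
z_β = 3.984 − 2.326 = 1.658.
Power = Φ(1.658) = 0.951.

power ≈ 0.95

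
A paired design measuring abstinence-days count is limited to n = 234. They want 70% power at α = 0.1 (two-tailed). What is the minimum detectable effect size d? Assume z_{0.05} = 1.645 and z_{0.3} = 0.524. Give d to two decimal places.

For a single sample (or paired design) of n = 234: d_min = (z_{α/2} + z_β)/√n.
z-sum = 1.645 + 0.524 = 2.169.
d_min = 2.169 / √234 = 2.169 / 15.297 = 0.142.

d_min ≈ 0.14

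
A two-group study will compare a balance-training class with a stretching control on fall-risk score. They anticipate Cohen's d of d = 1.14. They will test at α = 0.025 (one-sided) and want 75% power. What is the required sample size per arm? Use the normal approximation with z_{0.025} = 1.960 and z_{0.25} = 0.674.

n = 11 per group

For two independent groups with equal n: n = 2·((z_{α} + z_β) / d)².
z_{α} + z_β = 1.960 + 0.674 = 2.634.
n = 2 × (2.634 / 1.14)² = 2 × 2.311² = 2 × 5.34 = 10.7.
Round up to the next whole participant.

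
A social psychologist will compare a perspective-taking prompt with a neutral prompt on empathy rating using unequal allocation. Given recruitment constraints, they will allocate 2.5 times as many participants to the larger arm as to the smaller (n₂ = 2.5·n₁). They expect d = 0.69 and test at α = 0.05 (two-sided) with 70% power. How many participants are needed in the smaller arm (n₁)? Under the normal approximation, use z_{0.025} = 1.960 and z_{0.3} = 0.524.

With allocation ratio k = n₂/n₁ = 2.5, Var(x̄₁−x̄₂) = σ²(1/n₁ + 1/(k·n₁)) = σ²·(k+1)/(k·n₁).
So n₁ = (1 + 1/k)·((z_{α/2} + z_β)/d)² = 1.400 × (2.484/0.69)².
n₁ = 1.400 × 12.96 = 18.1.
Round up: n₁ = 19, giving n₂ = ⌈2.5 × 19⌉ = ⌈47.5⌉ = 48.

n₁ = 19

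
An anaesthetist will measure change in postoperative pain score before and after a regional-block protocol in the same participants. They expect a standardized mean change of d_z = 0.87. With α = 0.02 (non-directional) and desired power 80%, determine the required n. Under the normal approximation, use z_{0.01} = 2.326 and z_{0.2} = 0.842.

n = 14 pairs

For a paired (one-sample on differences) test: n = ((z_{α/2} + z_β) / d)².
z_{α/2} + z_β = 2.326 + 0.842 = 3.168.
n = (3.168 / 0.87)² = 3.641² = 13.26.
Round up.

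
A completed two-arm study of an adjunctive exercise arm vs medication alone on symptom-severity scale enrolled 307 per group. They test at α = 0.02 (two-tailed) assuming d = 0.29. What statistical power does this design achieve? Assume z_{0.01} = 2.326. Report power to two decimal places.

power ≈ 0.90

For two equal groups, power = Φ(d·√(n/2) − z_{α/2}).
d·√(n/2) = 0.29 × √(307/2) = 0.29 × 12.390 = 3.593.
z_β = 3.593 − 2.326 = 1.267.
Power = Φ(1.267) = 0.897.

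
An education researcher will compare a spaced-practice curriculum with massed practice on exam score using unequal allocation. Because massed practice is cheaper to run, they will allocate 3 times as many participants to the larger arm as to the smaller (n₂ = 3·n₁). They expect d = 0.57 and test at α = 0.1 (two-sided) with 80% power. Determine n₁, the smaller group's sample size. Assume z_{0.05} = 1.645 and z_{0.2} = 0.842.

n₁ = 26

With allocation ratio k = n₂/n₁ = 3, Var(x̄₁−x̄₂) = σ²(1/n₁ + 1/(k·n₁)) = σ²·(k+1)/(k·n₁).
So n₁ = (1 + 1/k)·((z_{α/2} + z_β)/d)² = 1.333 × (2.487/0.57)².
n₁ = 1.333 × 19.04 = 25.4.
Round up: n₁ = 26, giving n₂ = 3 × 26 = 78.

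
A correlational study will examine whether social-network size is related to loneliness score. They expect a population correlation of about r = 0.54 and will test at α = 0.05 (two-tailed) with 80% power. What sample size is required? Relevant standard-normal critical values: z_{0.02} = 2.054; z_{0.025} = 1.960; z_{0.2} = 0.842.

n = 25

Fisher's z: C = ½·ln((1+r)/(1−r)) = ½·ln(3.3478) = 0.6042.
n = ((z_{α/2} + z_β)/C)² + 3.
(1.960 + 0.842) / 0.6042 = 2.802 / 0.6042 = 4.638.
n = 4.638² + 3 = 21.51 + 3 = 24.5.
Round up.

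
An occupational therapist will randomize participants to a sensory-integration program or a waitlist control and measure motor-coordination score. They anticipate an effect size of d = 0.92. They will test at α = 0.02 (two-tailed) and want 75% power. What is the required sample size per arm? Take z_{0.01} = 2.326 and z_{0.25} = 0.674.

n = 22 per group

For two independent groups with equal n: n = 2·((z_{α/2} + z_β) / d)².
z_{α/2} + z_β = 2.326 + 0.674 = 3.000.
n = 2 × (3.000 / 0.92)² = 2 × 3.261² = 2 × 10.63 = 21.3.
Round up to the next whole participant.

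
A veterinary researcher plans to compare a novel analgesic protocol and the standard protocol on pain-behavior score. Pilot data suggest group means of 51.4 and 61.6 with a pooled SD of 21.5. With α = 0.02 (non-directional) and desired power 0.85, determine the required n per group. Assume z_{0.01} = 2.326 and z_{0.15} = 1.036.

Cohen's d = |M₁ − M₂| / SD_pooled = |51.4 − 61.6| / 21.5 = 10.2 / 21.5 = 0.474.
For two independent groups with equal n: n = 2·((z_{α/2} + z_β) / d)².
z_{α/2} + z_β = 2.326 + 1.036 = 3.362.
n = 2 × (3.362 / 0.474)² = 2 × 7.093² = 2 × 50.31 = 100.6.
Round up to the next whole participant.

n = 101 per group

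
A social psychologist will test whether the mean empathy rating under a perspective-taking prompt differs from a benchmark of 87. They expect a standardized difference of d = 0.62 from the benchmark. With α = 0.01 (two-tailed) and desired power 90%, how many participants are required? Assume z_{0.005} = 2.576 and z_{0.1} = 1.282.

For a one-sample test: n = ((z_{α/2} + z_β) / d)².
z_{α/2} + z_β = 2.576 + 1.282 = 3.858.
n = (3.858 / 0.62)² = 6.223² = 38.72.
Round up.

n = 39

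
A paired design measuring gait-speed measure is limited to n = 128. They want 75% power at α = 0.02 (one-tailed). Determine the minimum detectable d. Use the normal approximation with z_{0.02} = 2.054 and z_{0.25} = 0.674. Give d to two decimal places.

For a single sample (or paired design) of n = 128: d_min = (z_{α} + z_β)/√n.
z-sum = 2.054 + 0.674 = 2.728.
d_min = 2.728 / √128 = 2.728 / 11.314 = 0.241.

d_min ≈ 0.24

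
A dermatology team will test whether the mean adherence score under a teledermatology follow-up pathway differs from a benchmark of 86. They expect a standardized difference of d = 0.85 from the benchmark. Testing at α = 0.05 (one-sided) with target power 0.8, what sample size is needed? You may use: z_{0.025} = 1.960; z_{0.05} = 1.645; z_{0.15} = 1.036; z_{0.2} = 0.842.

For a one-sample test: n = ((z_{α} + z_β) / d)².
z_{α} + z_β = 1.645 + 0.842 = 2.487.
n = (2.487 / 0.85)² = 2.926² = 8.56.
Round up.

n = 9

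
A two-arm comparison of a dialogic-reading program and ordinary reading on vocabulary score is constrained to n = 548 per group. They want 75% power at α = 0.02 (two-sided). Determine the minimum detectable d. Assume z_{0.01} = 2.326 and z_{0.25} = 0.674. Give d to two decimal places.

For two independent groups of n = 548 each: d_min = (z_{α/2} + z_β)·√(2/n).
z-sum = 2.326 + 0.674 = 3.000.
d_min = 3.000 × √(2/548) = 3.000 × 0.0604 = 0.181.

d_min ≈ 0.18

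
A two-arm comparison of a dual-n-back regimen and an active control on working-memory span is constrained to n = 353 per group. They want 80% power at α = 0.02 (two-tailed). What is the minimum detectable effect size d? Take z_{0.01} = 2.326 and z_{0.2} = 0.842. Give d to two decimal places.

d_min ≈ 0.24

For two independent groups of n = 353 each: d_min = (z_{α/2} + z_β)·√(2/n).
z-sum = 2.326 + 0.842 = 3.168.
d_min = 3.168 × √(2/353) = 3.168 × 0.0753 = 0.238.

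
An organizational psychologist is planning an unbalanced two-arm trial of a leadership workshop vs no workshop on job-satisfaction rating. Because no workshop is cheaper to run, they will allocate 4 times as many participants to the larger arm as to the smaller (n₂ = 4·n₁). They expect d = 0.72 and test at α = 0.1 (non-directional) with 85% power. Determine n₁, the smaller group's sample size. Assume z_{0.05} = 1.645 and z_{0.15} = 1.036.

With allocation ratio k = n₂/n₁ = 4, Var(x̄₁−x̄₂) = σ²(1/n₁ + 1/(k·n₁)) = σ²·(k+1)/(k·n₁).
So n₁ = (1 + 1/k)·((z_{α/2} + z_β)/d)² = 1.250 × (2.681/0.72)².
n₁ = 1.250 × 13.87 = 17.3.
Round up: n₁ = 18, giving n₂ = 4 × 18 = 72.

n₁ = 18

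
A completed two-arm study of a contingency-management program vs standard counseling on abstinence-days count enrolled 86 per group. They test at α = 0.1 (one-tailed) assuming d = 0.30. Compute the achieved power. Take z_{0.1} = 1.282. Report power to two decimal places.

power ≈ 0.75

For two equal groups, power = Φ(d·√(n/2) − z_{α}).
d·√(n/2) = 0.30 × √(86/2) = 0.30 × 6.557 = 1.967.
z_β = 1.967 − 1.282 = 0.685.
Power = Φ(0.685) = 0.753.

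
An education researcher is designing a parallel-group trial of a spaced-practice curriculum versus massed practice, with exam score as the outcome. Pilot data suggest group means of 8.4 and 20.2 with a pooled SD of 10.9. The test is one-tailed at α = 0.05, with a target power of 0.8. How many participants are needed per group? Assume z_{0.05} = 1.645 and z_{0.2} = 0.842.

Cohen's d = |M₁ − M₂| / SD_pooled = |8.4 − 20.2| / 10.9 = 11.8 / 10.9 = 1.083.
For two independent groups with equal n: n = 2·((z_{α} + z_β) / d)².
z_{α} + z_β = 1.645 + 0.842 = 2.487.
n = 2 × (2.487 / 1.083)² = 2 × 2.296² = 2 × 5.27 = 10.5.
Round up to the next whole participant.

n = 11 per group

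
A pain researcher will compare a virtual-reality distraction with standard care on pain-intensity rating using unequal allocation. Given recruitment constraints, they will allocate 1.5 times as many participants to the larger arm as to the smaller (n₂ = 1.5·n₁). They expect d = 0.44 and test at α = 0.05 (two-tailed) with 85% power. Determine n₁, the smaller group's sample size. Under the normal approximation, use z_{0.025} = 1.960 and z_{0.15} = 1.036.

n₁ = 78

With allocation ratio k = n₂/n₁ = 1.5, Var(x̄₁−x̄₂) = σ²(1/n₁ + 1/(k·n₁)) = σ²·(k+1)/(k·n₁).
So n₁ = (1 + 1/k)·((z_{α/2} + z_β)/d)² = 1.667 × (2.996/0.44)².
n₁ = 1.667 × 46.36 = 77.3.
Round up: n₁ = 78, giving n₂ = 1.5 × 78 = 117.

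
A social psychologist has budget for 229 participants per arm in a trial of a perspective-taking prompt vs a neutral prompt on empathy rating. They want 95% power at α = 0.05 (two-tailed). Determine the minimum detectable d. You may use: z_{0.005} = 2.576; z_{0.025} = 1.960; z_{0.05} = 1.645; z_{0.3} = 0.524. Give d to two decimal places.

For two independent groups of n = 229 each: d_min = (z_{α/2} + z_β)·√(2/n).
z-sum = 1.960 + 1.645 = 3.605.
d_min = 3.605 × √(2/229) = 3.605 × 0.0935 = 0.337.

d_min ≈ 0.34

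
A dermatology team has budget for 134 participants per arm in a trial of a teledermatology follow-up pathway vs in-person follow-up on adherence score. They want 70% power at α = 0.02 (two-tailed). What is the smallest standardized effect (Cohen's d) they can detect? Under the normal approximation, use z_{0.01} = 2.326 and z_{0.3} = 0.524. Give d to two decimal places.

For two independent groups of n = 134 each: d_min = (z_{α/2} + z_β)·√(2/n).
z-sum = 2.326 + 0.524 = 2.850.
d_min = 2.850 × √(2/134) = 2.850 × 0.1222 = 0.348.

d_min ≈ 0.35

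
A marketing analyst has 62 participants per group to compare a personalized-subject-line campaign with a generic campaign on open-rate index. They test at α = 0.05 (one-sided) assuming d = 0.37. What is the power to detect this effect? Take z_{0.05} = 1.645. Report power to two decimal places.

power ≈ 0.66

For two equal groups, power = Φ(d·√(n/2) − z_{α}).
d·√(n/2) = 0.37 × √(62/2) = 0.37 × 5.568 = 2.060.
z_β = 2.060 − 1.645 = 0.415.
Power = Φ(0.415) = 0.661.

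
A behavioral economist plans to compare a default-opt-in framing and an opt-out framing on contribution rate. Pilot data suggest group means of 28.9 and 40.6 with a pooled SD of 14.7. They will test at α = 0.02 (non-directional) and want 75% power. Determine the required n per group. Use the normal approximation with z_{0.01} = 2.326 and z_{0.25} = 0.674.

Cohen's d = |M₁ − M₂| / SD_pooled = |28.9 − 40.6| / 14.7 = 11.7 / 14.7 = 0.796.
For two independent groups with equal n: n = 2·((z_{α/2} + z_β) / d)².
z_{α/2} + z_β = 2.326 + 0.674 = 3.000.
n = 2 × (3.000 / 0.796)² = 2 × 3.769² = 2 × 14.20 = 28.4.
Round up to the next whole participant.

n = 29 per group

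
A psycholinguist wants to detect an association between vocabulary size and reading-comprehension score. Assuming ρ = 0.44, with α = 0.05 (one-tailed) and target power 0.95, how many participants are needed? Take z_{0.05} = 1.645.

n = 52

Fisher's z: C = ½·ln((1+r)/(1−r)) = ½·ln(2.5714) = 0.4722.
n = ((z_{α} + z_β)/C)² + 3.
(1.645 + 1.645) / 0.4722 = 3.290 / 0.4722 = 6.967.
n = 6.967² + 3 = 48.54 + 3 = 51.5.
Round up.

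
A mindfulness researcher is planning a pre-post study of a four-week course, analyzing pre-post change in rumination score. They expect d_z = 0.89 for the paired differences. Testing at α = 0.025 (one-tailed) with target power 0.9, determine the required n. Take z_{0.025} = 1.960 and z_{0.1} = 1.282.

For a paired (one-sample on differences) test: n = ((z_{α} + z_β) / d)².
z_{α} + z_β = 1.960 + 1.282 = 3.242.
n = (3.242 / 0.89)² = 3.643² = 13.27.
Round up.

n = 14 pairs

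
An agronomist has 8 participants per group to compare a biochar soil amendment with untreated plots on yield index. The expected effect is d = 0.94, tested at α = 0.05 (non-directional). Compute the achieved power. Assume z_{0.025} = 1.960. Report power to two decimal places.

For two equal groups, power = Φ(d·√(n/2) − z_{α/2}).
d·√(n/2) = 0.94 × √(8/2) = 0.94 × 2.000 = 1.880.
z_β = 1.880 − 1.960 = -0.080.
Power = Φ(-0.080) = 0.468.

power ≈ 0.47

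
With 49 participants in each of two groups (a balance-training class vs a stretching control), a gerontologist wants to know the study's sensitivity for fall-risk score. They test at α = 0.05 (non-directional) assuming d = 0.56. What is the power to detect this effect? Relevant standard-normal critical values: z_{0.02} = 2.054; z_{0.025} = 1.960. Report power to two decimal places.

power ≈ 0.79

For two equal groups, power = Φ(d·√(n/2) − z_{α/2}).
d·√(n/2) = 0.56 × √(49/2) = 0.56 × 4.950 = 2.772.
z_β = 2.772 − 1.960 = 0.812.
Power = Φ(0.812) = 0.792.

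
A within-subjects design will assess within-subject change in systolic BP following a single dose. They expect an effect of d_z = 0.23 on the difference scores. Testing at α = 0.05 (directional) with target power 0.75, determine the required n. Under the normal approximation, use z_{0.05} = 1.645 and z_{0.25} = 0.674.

For a paired (one-sample on differences) test: n = ((z_{α} + z_β) / d)².
z_{α} + z_β = 1.645 + 0.674 = 2.319.
n = (2.319 / 0.23)² = 10.083² = 101.66.
Round up.

n = 102 pairs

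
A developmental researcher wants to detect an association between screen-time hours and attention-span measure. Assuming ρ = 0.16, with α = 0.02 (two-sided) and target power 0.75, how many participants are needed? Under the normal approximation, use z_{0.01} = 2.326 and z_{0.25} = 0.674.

Fisher's z: C = ½·ln((1+r)/(1−r)) = ½·ln(1.3810) = 0.1614.
n = ((z_{α/2} + z_β)/C)² + 3.
(2.326 + 0.674) / 0.1614 = 3.000 / 0.1614 = 18.587.
n = 18.587² + 3 = 345.49 + 3 = 348.5.
Round up.

n = 349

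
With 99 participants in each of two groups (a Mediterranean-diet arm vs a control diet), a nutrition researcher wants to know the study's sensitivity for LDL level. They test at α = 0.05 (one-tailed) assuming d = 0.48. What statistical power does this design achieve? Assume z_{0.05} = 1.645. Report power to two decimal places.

power ≈ 0.96

For two equal groups, power = Φ(d·√(n/2) − z_{α}).
d·√(n/2) = 0.48 × √(99/2) = 0.48 × 7.036 = 3.377.
z_β = 3.377 − 1.645 = 1.732.
Power = Φ(1.732) = 0.958.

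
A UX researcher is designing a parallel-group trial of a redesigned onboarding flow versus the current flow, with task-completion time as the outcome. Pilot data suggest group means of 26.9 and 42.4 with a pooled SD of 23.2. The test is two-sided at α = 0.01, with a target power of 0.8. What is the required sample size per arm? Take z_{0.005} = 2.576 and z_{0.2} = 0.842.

n = 53 per group

Cohen's d = |M₁ − M₂| / SD_pooled = |26.9 − 42.4| / 23.2 = 15.5 / 23.2 = 0.668.
For two independent groups with equal n: n = 2·((z_{α/2} + z_β) / d)².
z_{α/2} + z_β = 2.576 + 0.842 = 3.418.
n = 2 × (3.418 / 0.668)² = 2 × 5.117² = 2 × 26.18 = 52.4.
Round up to the next whole participant.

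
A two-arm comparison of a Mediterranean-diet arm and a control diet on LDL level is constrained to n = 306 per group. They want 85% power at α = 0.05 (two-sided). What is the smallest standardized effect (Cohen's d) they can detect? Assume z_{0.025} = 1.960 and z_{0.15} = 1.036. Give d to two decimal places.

For two independent groups of n = 306 each: d_min = (z_{α/2} + z_β)·√(2/n).
z-sum = 1.960 + 1.036 = 2.996.
d_min = 2.996 × √(2/306) = 2.996 × 0.0808 = 0.242.

d_min ≈ 0.24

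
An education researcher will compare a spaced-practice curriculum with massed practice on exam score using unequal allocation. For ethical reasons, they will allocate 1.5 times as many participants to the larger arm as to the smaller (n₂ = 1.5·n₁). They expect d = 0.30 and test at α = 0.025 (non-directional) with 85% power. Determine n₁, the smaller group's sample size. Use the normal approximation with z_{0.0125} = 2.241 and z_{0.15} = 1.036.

With allocation ratio k = n₂/n₁ = 1.5, Var(x̄₁−x̄₂) = σ²(1/n₁ + 1/(k·n₁)) = σ²·(k+1)/(k·n₁).
So n₁ = (1 + 1/k)·((z_{α/2} + z_β)/d)² = 1.667 × (3.277/0.30)².
n₁ = 1.667 × 119.32 = 198.9.
Round up: n₁ = 199, giving n₂ = ⌈1.5 × 199⌉ = ⌈298.5⌉ = 299.

n₁ = 199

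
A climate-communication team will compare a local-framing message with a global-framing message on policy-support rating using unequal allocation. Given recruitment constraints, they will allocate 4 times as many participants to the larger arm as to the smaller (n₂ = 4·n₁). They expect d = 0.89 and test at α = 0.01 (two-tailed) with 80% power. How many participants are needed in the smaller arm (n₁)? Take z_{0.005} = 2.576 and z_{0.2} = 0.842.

n₁ = 19

With allocation ratio k = n₂/n₁ = 4, Var(x̄₁−x̄₂) = σ²(1/n₁ + 1/(k·n₁)) = σ²·(k+1)/(k·n₁).
So n₁ = (1 + 1/k)·((z_{α/2} + z_β)/d)² = 1.250 × (3.418/0.89)².
n₁ = 1.250 × 14.75 = 18.4.
Round up: n₁ = 19, giving n₂ = 4 × 19 = 76.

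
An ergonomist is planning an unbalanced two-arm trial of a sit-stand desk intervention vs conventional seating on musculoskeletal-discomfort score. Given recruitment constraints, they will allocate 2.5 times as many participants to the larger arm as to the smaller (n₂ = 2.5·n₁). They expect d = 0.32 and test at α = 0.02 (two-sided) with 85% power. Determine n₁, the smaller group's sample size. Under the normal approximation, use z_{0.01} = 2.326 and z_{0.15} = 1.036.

n₁ = 155

With allocation ratio k = n₂/n₁ = 2.5, Var(x̄₁−x̄₂) = σ²(1/n₁ + 1/(k·n₁)) = σ²·(k+1)/(k·n₁).
So n₁ = (1 + 1/k)·((z_{α/2} + z_β)/d)² = 1.400 × (3.362/0.32)².
n₁ = 1.400 × 110.38 = 154.5.
Round up: n₁ = 155, giving n₂ = ⌈2.5 × 155⌉ = ⌈387.5⌉ = 388.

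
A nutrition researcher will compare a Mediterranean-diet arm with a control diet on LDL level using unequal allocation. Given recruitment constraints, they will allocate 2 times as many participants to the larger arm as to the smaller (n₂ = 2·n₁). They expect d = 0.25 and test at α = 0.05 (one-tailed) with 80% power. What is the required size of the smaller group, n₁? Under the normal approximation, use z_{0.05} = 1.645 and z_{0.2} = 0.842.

With allocation ratio k = n₂/n₁ = 2, Var(x̄₁−x̄₂) = σ²(1/n₁ + 1/(k·n₁)) = σ²·(k+1)/(k·n₁).
So n₁ = (1 + 1/k)·((z_{α} + z_β)/d)² = 1.500 × (2.487/0.25)².
n₁ = 1.500 × 98.96 = 148.4.
Round up: n₁ = 149, giving n₂ = 2 × 149 = 298.

n₁ = 149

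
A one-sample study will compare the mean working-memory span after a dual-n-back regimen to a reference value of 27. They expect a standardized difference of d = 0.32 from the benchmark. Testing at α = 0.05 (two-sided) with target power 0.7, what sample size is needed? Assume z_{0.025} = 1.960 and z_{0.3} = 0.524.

For a one-sample test: n = ((z_{α/2} + z_β) / d)².
z_{α/2} + z_β = 1.960 + 0.524 = 2.484.
n = (2.484 / 0.32)² = 7.763² = 60.26.
Round up.

n = 61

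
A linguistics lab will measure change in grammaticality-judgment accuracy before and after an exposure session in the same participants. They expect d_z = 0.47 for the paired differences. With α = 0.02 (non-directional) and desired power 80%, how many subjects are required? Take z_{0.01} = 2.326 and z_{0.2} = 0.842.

For a paired (one-sample on differences) test: n = ((z_{α/2} + z_β) / d)².
z_{α/2} + z_β = 2.326 + 0.842 = 3.168.
n = (3.168 / 0.47)² = 6.740² = 45.43.
Round up.

n = 46 pairs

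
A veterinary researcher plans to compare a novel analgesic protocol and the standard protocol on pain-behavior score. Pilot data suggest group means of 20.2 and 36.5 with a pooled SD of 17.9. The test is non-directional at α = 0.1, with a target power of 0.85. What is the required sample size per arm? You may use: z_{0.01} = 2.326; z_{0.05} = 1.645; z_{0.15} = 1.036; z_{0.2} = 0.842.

n = 18 per group

Cohen's d = |M₁ − M₂| / SD_pooled = |20.2 − 36.5| / 17.9 = 16.3 / 17.9 = 0.911.
For two independent groups with equal n: n = 2·((z_{α/2} + z_β) / d)².
z_{α/2} + z_β = 1.645 + 1.036 = 2.681.
n = 2 × (2.681 / 0.911)² = 2 × 2.943² = 2 × 8.66 = 17.3.
Round up to the next whole participant.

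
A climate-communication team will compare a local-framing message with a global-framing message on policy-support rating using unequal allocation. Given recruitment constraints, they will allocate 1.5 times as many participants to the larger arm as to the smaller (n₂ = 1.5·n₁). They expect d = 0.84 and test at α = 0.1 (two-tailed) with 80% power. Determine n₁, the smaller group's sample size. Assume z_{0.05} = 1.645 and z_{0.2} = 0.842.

n₁ = 15

With allocation ratio k = n₂/n₁ = 1.5, Var(x̄₁−x̄₂) = σ²(1/n₁ + 1/(k·n₁)) = σ²·(k+1)/(k·n₁).
So n₁ = (1 + 1/k)·((z_{α/2} + z_β)/d)² = 1.667 × (2.487/0.84)².
n₁ = 1.667 × 8.77 = 14.6.
Round up: n₁ = 15, giving n₂ = ⌈1.5 × 15⌉ = ⌈22.5⌉ = 23.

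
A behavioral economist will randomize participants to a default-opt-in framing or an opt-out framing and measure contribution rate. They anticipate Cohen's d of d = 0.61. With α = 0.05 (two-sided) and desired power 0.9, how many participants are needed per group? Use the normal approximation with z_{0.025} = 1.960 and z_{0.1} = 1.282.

n = 57 per group

For two independent groups with equal n: n = 2·((z_{α/2} + z_β) / d)².
z_{α/2} + z_β = 1.960 + 1.282 = 3.242.
n = 2 × (3.242 / 0.61)² = 2 × 5.315² = 2 × 28.25 = 56.5.
Round up to the next whole participant.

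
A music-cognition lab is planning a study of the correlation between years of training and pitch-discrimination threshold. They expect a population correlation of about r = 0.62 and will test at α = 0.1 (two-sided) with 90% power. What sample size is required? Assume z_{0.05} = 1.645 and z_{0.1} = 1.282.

n = 20

Fisher's z: C = ½·ln((1+r)/(1−r)) = ½·ln(4.2632) = 0.7250.
n = ((z_{α/2} + z_β)/C)² + 3.
(1.645 + 1.282) / 0.7250 = 2.927 / 0.7250 = 4.037.
n = 4.037² + 3 = 16.30 + 3 = 19.3.
Round up.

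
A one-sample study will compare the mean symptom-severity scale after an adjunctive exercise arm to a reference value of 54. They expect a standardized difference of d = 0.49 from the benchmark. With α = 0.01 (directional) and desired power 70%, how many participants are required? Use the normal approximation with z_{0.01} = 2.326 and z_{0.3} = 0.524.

For a one-sample test: n = ((z_{α} + z_β) / d)².
z_{α} + z_β = 2.326 + 0.524 = 2.850.
n = (2.850 / 0.49)² = 5.816² = 33.83.
Round up.

n = 34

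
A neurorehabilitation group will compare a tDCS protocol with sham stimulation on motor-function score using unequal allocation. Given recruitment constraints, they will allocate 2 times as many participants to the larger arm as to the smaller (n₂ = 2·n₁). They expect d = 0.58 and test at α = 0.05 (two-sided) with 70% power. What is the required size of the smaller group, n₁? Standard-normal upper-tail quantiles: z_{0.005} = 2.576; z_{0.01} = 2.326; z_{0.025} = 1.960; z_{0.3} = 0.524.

n₁ = 28

With allocation ratio k = n₂/n₁ = 2, Var(x̄₁−x̄₂) = σ²(1/n₁ + 1/(k·n₁)) = σ²·(k+1)/(k·n₁).
So n₁ = (1 + 1/k)·((z_{α/2} + z_β)/d)² = 1.500 × (2.484/0.58)².
n₁ = 1.500 × 18.34 = 27.5.
Round up: n₁ = 28, giving n₂ = 2 × 28 = 56.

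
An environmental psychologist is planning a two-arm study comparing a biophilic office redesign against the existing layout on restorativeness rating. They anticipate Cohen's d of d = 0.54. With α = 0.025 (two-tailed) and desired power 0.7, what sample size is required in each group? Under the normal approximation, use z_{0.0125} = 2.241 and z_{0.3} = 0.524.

n = 53 per group

For two independent groups with equal n: n = 2·((z_{α/2} + z_β) / d)².
z_{α/2} + z_β = 2.241 + 0.524 = 2.765.
n = 2 × (2.765 / 0.54)² = 2 × 5.120² = 2 × 26.22 = 52.4.
Round up to the next whole participant.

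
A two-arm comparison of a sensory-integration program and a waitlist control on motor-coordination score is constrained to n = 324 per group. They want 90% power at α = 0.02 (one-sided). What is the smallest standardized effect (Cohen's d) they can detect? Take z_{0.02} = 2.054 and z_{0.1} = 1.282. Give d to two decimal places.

For two independent groups of n = 324 each: d_min = (z_{α} + z_β)·√(2/n).
z-sum = 2.054 + 1.282 = 3.336.
d_min = 3.336 × √(2/324) = 3.336 × 0.0786 = 0.262.

d_min ≈ 0.26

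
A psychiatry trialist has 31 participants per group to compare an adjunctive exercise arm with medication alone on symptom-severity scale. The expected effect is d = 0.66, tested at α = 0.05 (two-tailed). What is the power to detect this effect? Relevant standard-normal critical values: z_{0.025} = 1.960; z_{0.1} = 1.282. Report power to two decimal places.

power ≈ 0.74

For two equal groups, power = Φ(d·√(n/2) − z_{α/2}).
d·√(n/2) = 0.66 × √(31/2) = 0.66 × 3.937 = 2.598.
z_β = 2.598 − 1.960 = 0.638.
Power = Φ(0.638) = 0.738.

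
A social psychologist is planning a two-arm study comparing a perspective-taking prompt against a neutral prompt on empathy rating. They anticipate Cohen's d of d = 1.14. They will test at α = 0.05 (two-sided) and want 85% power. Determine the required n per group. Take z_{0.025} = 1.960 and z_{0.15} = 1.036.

For two independent groups with equal n: n = 2·((z_{α/2} + z_β) / d)².
z_{α/2} + z_β = 1.960 + 1.036 = 2.996.
n = 2 × (2.996 / 1.14)² = 2 × 2.628² = 2 × 6.91 = 13.8.
Round up to the next whole participant.

n = 14 per group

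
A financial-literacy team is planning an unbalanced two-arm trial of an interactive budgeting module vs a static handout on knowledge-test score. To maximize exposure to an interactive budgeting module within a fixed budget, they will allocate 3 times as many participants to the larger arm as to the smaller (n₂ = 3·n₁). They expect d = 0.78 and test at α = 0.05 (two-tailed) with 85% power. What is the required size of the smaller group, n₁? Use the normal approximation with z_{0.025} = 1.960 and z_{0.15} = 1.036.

n₁ = 20

With allocation ratio k = n₂/n₁ = 3, Var(x̄₁−x̄₂) = σ²(1/n₁ + 1/(k·n₁)) = σ²·(k+1)/(k·n₁).
So n₁ = (1 + 1/k)·((z_{α/2} + z_β)/d)² = 1.333 × (2.996/0.78)².
n₁ = 1.333 × 14.75 = 19.7.
Round up: n₁ = 20, giving n₂ = 3 × 20 = 60.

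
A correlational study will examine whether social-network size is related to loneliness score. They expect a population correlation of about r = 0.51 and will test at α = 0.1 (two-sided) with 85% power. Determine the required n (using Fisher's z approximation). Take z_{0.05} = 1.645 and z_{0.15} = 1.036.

Fisher's z: C = ½·ln((1+r)/(1−r)) = ½·ln(3.0816) = 0.5627.
n = ((z_{α/2} + z_β)/C)² + 3.
(1.645 + 1.036) / 0.5627 = 2.681 / 0.5627 = 4.765.
n = 4.765² + 3 = 22.70 + 3 = 25.7.
Round up.

n = 26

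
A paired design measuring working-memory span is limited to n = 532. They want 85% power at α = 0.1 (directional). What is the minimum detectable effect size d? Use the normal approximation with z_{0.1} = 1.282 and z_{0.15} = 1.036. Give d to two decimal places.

d_min ≈ 0.10

For a single sample (or paired design) of n = 532: d_min = (z_{α} + z_β)/√n.
z-sum = 1.282 + 1.036 = 2.318.
d_min = 2.318 / √532 = 2.318 / 23.065 = 0.100.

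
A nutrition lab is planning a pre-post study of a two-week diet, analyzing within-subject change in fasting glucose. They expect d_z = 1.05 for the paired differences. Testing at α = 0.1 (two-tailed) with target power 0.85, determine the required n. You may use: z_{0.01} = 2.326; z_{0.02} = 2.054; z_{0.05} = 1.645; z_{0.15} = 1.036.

n = 7 pairs

For a paired (one-sample on differences) test: n = ((z_{α/2} + z_β) / d)².
z_{α/2} + z_β = 1.645 + 1.036 = 2.681.
n = (2.681 / 1.05)² = 2.553² = 6.52.
Round up.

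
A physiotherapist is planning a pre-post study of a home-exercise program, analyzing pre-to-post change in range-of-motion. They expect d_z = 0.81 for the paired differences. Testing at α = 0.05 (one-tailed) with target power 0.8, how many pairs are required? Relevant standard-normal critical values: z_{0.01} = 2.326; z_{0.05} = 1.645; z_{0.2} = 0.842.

n = 10 pairs

For a paired (one-sample on differences) test: n = ((z_{α} + z_β) / d)².
z_{α} + z_β = 1.645 + 0.842 = 2.487.
n = (2.487 / 0.81)² = 3.070² = 9.43.
Round up.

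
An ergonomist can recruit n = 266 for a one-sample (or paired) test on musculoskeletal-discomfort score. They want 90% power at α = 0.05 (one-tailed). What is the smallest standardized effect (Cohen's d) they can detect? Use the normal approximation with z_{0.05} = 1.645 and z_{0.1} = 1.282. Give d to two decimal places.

For a single sample (or paired design) of n = 266: d_min = (z_{α} + z_β)/√n.
z-sum = 1.645 + 1.282 = 2.927.
d_min = 2.927 / √266 = 2.927 / 16.310 = 0.179.

d_min ≈ 0.18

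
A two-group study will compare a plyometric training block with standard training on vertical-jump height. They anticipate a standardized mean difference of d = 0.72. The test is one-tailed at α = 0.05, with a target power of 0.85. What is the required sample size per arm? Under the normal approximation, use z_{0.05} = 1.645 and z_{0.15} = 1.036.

For two independent groups with equal n: n = 2·((z_{α} + z_β) / d)².
z_{α} + z_β = 1.645 + 1.036 = 2.681.
n = 2 × (2.681 / 0.72)² = 2 × 3.724² = 2 × 13.87 = 27.7.
Round up to the next whole participant.

n = 28 per group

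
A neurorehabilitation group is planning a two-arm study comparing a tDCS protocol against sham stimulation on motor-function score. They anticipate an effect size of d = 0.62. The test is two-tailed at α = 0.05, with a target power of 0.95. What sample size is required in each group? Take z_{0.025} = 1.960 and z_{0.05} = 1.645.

n = 68 per group

For two independent groups with equal n: n = 2·((z_{α/2} + z_β) / d)².
z_{α/2} + z_β = 1.960 + 1.645 = 3.605.
n = 2 × (3.605 / 0.62)² = 2 × 5.815² = 2 × 33.81 = 67.6.
Round up to the next whole participant.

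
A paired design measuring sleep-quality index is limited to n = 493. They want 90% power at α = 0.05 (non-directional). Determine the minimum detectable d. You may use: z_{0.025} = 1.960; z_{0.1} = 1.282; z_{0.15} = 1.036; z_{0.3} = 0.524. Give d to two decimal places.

d_min ≈ 0.15

For a single sample (or paired design) of n = 493: d_min = (z_{α/2} + z_β)/√n.
z-sum = 1.960 + 1.282 = 3.242.
d_min = 3.242 / √493 = 3.242 / 22.204 = 0.146.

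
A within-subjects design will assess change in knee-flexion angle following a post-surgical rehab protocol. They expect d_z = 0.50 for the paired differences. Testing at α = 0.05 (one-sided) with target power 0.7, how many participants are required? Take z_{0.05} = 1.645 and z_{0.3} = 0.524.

n = 19 pairs

For a paired (one-sample on differences) test: n = ((z_{α} + z_β) / d)².
z_{α} + z_β = 1.645 + 0.524 = 2.169.
n = (2.169 / 0.50)² = 4.338² = 18.82.
Round up.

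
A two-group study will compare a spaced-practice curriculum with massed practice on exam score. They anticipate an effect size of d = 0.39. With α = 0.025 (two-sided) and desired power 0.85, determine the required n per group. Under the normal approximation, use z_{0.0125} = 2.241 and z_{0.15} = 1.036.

n = 142 per group

For two independent groups with equal n: n = 2·((z_{α/2} + z_β) / d)².
z_{α/2} + z_β = 2.241 + 1.036 = 3.277.
n = 2 × (3.277 / 0.39)² = 2 × 8.403² = 2 × 70.60 = 141.2.
Round up to the next whole participant.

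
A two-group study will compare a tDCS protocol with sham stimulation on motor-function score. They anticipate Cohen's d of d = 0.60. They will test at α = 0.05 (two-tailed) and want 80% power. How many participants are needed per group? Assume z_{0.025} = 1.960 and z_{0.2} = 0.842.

n = 44 per group

For two independent groups with equal n: n = 2·((z_{α/2} + z_β) / d)².
z_{α/2} + z_β = 1.960 + 0.842 = 2.802.
n = 2 × (2.802 / 0.60)² = 2 × 4.670² = 2 × 21.81 = 43.6.
Round up to the next whole participant.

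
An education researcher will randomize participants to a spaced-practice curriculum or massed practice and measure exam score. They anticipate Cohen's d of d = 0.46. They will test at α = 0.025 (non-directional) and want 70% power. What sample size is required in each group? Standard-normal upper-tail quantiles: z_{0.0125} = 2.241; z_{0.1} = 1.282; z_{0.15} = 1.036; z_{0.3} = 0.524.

For two independent groups with equal n: n = 2·((z_{α/2} + z_β) / d)².
z_{α/2} + z_β = 2.241 + 0.524 = 2.765.
n = 2 × (2.765 / 0.46)² = 2 × 6.011² = 2 × 36.13 = 72.3.
Round up to the next whole participant.

n = 73 per group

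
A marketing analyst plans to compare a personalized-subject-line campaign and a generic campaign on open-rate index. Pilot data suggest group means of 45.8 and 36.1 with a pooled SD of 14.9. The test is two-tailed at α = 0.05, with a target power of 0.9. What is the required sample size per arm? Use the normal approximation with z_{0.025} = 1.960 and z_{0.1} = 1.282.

n = 50 per group

Cohen's d = |M₁ − M₂| / SD_pooled = |45.8 − 36.1| / 14.9 = 9.7 / 14.9 = 0.651.
For two independent groups with equal n: n = 2·((z_{α/2} + z_β) / d)².
z_{α/2} + z_β = 1.960 + 1.282 = 3.242.
n = 2 × (3.242 / 0.651)² = 2 × 4.980² = 2 × 24.80 = 49.6.
Round up to the next whole participant.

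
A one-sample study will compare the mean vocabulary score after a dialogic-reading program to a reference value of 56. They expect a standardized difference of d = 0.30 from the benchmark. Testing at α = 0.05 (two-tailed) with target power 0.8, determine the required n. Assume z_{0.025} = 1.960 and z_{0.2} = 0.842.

For a one-sample test: n = ((z_{α/2} + z_β) / d)².
z_{α/2} + z_β = 1.960 + 0.842 = 2.802.
n = (2.802 / 0.30)² = 9.340² = 87.24.
Round up.

n = 88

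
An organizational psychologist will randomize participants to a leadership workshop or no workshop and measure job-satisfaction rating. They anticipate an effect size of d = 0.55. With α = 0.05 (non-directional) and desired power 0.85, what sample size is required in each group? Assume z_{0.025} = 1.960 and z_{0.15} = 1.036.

n = 60 per group

For two independent groups with equal n: n = 2·((z_{α/2} + z_β) / d)².
z_{α/2} + z_β = 1.960 + 1.036 = 2.996.
n = 2 × (2.996 / 0.55)² = 2 × 5.447² = 2 × 29.67 = 59.3.
Round up to the next whole participant.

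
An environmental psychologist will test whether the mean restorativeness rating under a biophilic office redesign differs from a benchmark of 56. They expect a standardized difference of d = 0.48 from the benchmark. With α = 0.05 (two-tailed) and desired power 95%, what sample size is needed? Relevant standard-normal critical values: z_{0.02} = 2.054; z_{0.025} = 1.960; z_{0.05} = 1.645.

n = 57

For a one-sample test: n = ((z_{α/2} + z_β) / d)².
z_{α/2} + z_β = 1.960 + 1.645 = 3.605.
n = (3.605 / 0.48)² = 7.510² = 56.41.
Round up.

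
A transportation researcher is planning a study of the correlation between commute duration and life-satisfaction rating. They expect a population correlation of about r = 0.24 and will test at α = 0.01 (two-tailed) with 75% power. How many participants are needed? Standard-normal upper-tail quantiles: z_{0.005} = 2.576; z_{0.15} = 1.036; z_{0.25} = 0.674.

n = 180

Fisher's z: C = ½·ln((1+r)/(1−r)) = ½·ln(1.6316) = 0.2448.
n = ((z_{α/2} + z_β)/C)² + 3.
(2.576 + 0.674) / 0.2448 = 3.250 / 0.2448 = 13.276.
n = 13.276² + 3 = 176.26 + 3 = 179.3.
Round up.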